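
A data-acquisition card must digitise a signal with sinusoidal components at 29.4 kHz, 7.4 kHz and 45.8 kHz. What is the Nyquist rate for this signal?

91.6 kHz

Highest-frequency component: 45.8 kHz.
Nyquist rate = 2 × 45.8 kHz = 91.6 kHz.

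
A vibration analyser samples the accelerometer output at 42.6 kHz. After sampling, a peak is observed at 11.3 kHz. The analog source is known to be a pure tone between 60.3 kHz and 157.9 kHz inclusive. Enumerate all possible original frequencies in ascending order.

73.9 kHz, 96.5 kHz, 116.5 kHz, 139.1 kHz

Frequencies that alias to 11.3 kHz are k·fs ± 11.3 kHz for integer k ≥ 0.
k=0: 11.3 kHz.
k=1: 31.3 kHz, 53.9 kHz.
k=2: 73.9 kHz, 96.5 kHz.
k=3: 116.5 kHz, 139.1 kHz.
k=4: 159.1 kHz, 181.7 kHz.
Within [60.3 kHz, 157.9 kHz]: 73.9 kHz, 96.5 kHz, 116.5 kHz, 139.1 kHz.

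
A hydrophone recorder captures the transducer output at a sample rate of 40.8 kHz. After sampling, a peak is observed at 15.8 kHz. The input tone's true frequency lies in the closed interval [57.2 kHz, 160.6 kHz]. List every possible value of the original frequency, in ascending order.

65.8 kHz, 97.4 kHz, 106.6 kHz, 138.2 kHz, 147.4 kHz

Frequencies that alias to 15.8 kHz are k·fs ± 15.8 kHz for integer k ≥ 0.
k=0: 15.8 kHz.
k=1: 25 kHz, 56.6 kHz.
k=2: 65.8 kHz, 97.4 kHz.
k=3: 106.6 kHz, 138.2 kHz.
k=4: 147.4 kHz, 179 kHz.
k=5: 188.2 kHz, 219.8 kHz.
Within [57.2 kHz, 160.6 kHz]: 65.8 kHz, 97.4 kHz, 106.6 kHz, 138.2 kHz, 147.4 kHz.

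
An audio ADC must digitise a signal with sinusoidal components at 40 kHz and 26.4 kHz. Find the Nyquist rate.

Highest-frequency component: 40 kHz.
Nyquist rate = 2 × 40 kHz = 80 kHz.

80 kHz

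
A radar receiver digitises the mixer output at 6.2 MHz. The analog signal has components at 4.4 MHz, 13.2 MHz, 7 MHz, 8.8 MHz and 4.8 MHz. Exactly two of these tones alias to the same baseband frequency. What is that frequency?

0.8 MHz

fs/2 = 3.1 MHz.
4.4 MHz > fs/2 = 3.1 MHz, folds to fs − 4.4 MHz = 1.8 MHz.
13.2 MHz mod fs = 0.8 MHz.
0.8 MHz ≤ fs/2 = 3.1 MHz, appears at 0.8 MHz.
7 MHz mod fs = 0.8 MHz.
0.8 MHz ≤ fs/2 = 3.1 MHz, appears at 0.8 MHz.
8.8 MHz mod fs = 2.6 MHz.
2.6 MHz ≤ fs/2 = 3.1 MHz, appears at 2.6 MHz.
4.8 MHz > fs/2 = 3.1 MHz, folds to fs − 4.8 MHz = 1.4 MHz.
7 MHz and 13.2 MHz both map to 0.8 MHz.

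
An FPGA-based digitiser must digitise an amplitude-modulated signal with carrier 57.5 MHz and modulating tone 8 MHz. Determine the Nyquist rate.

AM sidebands sit at fc ± fm = 49.5 MHz and 65.5 MHz.
Highest-frequency component: 65.5 MHz.
Nyquist rate = 2 × 65.5 MHz = 131 MHz.

131 MHz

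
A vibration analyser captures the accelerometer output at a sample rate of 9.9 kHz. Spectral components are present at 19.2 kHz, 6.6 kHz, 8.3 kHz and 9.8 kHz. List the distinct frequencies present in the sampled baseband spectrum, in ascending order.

fs/2 = 4.95 kHz.
19.2 kHz mod fs = 9.3 kHz.
9.3 kHz > fs/2 = 4.95 kHz, folds to fs − 9.3 kHz = 0.6 kHz.
6.6 kHz > fs/2 = 4.95 kHz, folds to fs − 6.6 kHz = 3.3 kHz.
8.3 kHz > fs/2 = 4.95 kHz, folds to fs − 8.3 kHz = 1.6 kHz.
9.8 kHz > fs/2 = 4.95 kHz, folds to fs − 9.8 kHz = 0.1 kHz.
Distinct values: {0.1 kHz, 0.6 kHz, 1.6 kHz, 3.3 kHz}.

0.1 kHz, 0.6 kHz, 1.6 kHz, 3.3 kHz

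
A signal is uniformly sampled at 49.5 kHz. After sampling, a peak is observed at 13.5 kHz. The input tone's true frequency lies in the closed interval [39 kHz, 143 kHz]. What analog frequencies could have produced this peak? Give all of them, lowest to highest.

63 kHz, 85.5 kHz, 112.5 kHz, 135 kHz

Frequencies that alias to 13.5 kHz are k·fs ± 13.5 kHz for integer k ≥ 0.
k=0: 13.5 kHz.
k=1: 36 kHz, 63 kHz.
k=2: 85.5 kHz, 112.5 kHz.
k=3: 135 kHz, 162 kHz.
k=4: 184.5 kHz, 211.5 kHz.
Within [39 kHz, 143 kHz]: 63 kHz, 85.5 kHz, 112.5 kHz, 135 kHz.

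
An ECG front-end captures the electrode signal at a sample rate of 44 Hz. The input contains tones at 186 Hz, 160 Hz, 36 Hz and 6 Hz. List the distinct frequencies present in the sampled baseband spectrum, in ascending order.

6 Hz, 8 Hz, 10 Hz, 16 Hz

fs/2 = 22 Hz.
186 Hz mod fs = 10 Hz.
10 Hz ≤ fs/2 = 22 Hz, appears at 10 Hz.
160 Hz mod fs = 28 Hz.
28 Hz > fs/2 = 22 Hz, folds to fs − 28 Hz = 16 Hz.
36 Hz > fs/2 = 22 Hz, folds to fs − 36 Hz = 8 Hz.
6 Hz ≤ fs/2 = 22 Hz, passes unchanged.
Distinct values: {6 Hz, 8 Hz, 10 Hz, 16 Hz}.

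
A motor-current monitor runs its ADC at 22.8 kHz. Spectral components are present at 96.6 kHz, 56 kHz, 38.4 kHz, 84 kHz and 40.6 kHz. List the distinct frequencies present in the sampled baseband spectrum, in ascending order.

fs/2 = 11.4 kHz.
96.6 kHz mod fs = 5.4 kHz.
5.4 kHz ≤ fs/2 = 11.4 kHz, appears at 5.4 kHz.
56 kHz mod fs = 10.4 kHz.
10.4 kHz ≤ fs/2 = 11.4 kHz, appears at 10.4 kHz.
38.4 kHz mod fs = 15.6 kHz.
15.6 kHz > fs/2 = 11.4 kHz, folds to fs − 15.6 kHz = 7.2 kHz.
84 kHz mod fs = 15.6 kHz.
15.6 kHz > fs/2 = 11.4 kHz, folds to fs − 15.6 kHz = 7.2 kHz.
40.6 kHz mod fs = 17.8 kHz.
17.8 kHz > fs/2 = 11.4 kHz, folds to fs − 17.8 kHz = 5 kHz.
Distinct values: {5 kHz, 5.4 kHz, 7.2 kHz, 10.4 kHz}.

5 kHz, 5.4 kHz, 7.2 kHz, 10.4 kHz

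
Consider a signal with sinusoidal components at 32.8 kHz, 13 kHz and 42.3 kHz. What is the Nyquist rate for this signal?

84.6 kHz

Highest-frequency component: 42.3 kHz.
Nyquist rate = 2 × 42.3 kHz = 84.6 kHz.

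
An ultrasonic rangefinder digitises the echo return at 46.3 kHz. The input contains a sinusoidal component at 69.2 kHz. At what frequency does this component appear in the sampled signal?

22.9 kHz

69.2 kHz mod fs = 22.9 kHz.
22.9 kHz ≤ fs/2 = 23.15 kHz, appears at 22.9 kHz.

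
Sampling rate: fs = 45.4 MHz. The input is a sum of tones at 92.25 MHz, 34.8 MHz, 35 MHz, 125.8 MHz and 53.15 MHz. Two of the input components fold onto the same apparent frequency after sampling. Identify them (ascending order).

35 MHz, 125.8 MHz

fs/2 = 22.7 MHz.
92.25 MHz mod fs = 1.45 MHz.
1.45 MHz ≤ fs/2 = 22.7 MHz, appears at 1.45 MHz.
34.8 MHz > fs/2 = 22.7 MHz, folds to fs − 34.8 MHz = 10.6 MHz.
35 MHz > fs/2 = 22.7 MHz, folds to fs − 35 MHz = 10.4 MHz.
125.8 MHz mod fs = 35 MHz.
35 MHz > fs/2 = 22.7 MHz, folds to fs − 35 MHz = 10.4 MHz.
53.15 MHz mod fs = 7.75 MHz.
7.75 MHz ≤ fs/2 = 22.7 MHz, appears at 7.75 MHz.
35 MHz and 125.8 MHz both map to 10.4 MHz.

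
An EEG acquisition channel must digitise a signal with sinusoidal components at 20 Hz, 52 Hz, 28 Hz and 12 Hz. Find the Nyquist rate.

104 Hz

Highest-frequency component: 52 Hz.
Nyquist rate = 2 × 52 Hz = 104 Hz.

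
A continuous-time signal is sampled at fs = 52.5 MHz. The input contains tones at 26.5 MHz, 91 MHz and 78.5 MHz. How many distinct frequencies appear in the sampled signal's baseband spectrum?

2

fs/2 = 26.25 MHz.
26.5 MHz > fs/2 = 26.25 MHz, folds to fs − 26.5 MHz = 26 MHz.
91 MHz mod fs = 38.5 MHz.
38.5 MHz > fs/2 = 26.25 MHz, folds to fs − 38.5 MHz = 14 MHz.
78.5 MHz mod fs = 26 MHz.
26 MHz ≤ fs/2 = 26.25 MHz, appears at 26 MHz.
Distinct values: {14 MHz, 26 MHz} → 2.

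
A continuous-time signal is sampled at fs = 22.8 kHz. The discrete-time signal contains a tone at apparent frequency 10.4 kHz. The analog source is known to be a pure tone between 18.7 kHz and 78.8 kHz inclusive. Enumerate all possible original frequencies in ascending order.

33.2 kHz, 35.2 kHz, 56 kHz, 58 kHz, 78.8 kHz

Frequencies that alias to 10.4 kHz are k·fs ± 10.4 kHz for integer k ≥ 0.
k=0: 10.4 kHz.
k=1: 12.4 kHz, 33.2 kHz.
k=2: 35.2 kHz, 56 kHz.
k=3: 58 kHz, 78.8 kHz.
k=4: 80.8 kHz, 101.6 kHz.
Within [18.7 kHz, 78.8 kHz]: 33.2 kHz, 35.2 kHz, 56 kHz, 58 kHz, 78.8 kHz.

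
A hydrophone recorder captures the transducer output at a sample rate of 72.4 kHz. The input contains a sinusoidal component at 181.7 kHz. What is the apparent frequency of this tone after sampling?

35.5 kHz

181.7 kHz mod fs = 36.9 kHz.
36.9 kHz > fs/2 = 36.2 kHz, folds to fs − 36.9 kHz = 35.5 kHz.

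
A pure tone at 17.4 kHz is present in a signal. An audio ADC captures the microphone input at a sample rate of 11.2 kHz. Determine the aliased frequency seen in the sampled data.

17.4 kHz mod fs = 6.2 kHz.
6.2 kHz > fs/2 = 5.6 kHz, folds to fs − 6.2 kHz = 5 kHz.

5 kHz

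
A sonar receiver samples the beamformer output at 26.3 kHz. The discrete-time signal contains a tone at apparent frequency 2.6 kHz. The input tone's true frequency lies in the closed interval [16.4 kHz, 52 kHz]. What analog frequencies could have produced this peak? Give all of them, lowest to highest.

23.7 kHz, 28.9 kHz, 50 kHz

Frequencies that alias to 2.6 kHz are k·fs ± 2.6 kHz for integer k ≥ 0.
k=0: 2.6 kHz.
k=1: 23.7 kHz, 28.9 kHz.
k=2: 50 kHz, 55.2 kHz.
k=3: 76.3 kHz, 81.5 kHz.
Within [16.4 kHz, 52 kHz]: 23.7 kHz, 28.9 kHz, 50 kHz.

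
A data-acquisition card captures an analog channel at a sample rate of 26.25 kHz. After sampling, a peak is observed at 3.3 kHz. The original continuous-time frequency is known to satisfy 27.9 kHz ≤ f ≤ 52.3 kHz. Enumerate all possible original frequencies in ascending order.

29.55 kHz, 49.2 kHz

Frequencies that alias to 3.3 kHz are k·fs ± 3.3 kHz for integer k ≥ 0.
k=0: 3.3 kHz.
k=1: 22.95 kHz, 29.55 kHz.
k=2: 49.2 kHz, 55.8 kHz.
k=3: 75.45 kHz, 82.05 kHz.
Within [27.9 kHz, 52.3 kHz]: 29.55 kHz, 49.2 kHz.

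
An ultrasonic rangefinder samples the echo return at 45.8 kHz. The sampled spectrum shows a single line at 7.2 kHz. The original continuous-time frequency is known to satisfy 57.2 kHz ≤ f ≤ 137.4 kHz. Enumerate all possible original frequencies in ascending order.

84.4 kHz, 98.8 kHz, 130.2 kHz

Frequencies that alias to 7.2 kHz are k·fs ± 7.2 kHz for integer k ≥ 0.
k=0: 7.2 kHz.
k=1: 38.6 kHz, 53 kHz.
k=2: 84.4 kHz, 98.8 kHz.
k=3: 130.2 kHz, 144.6 kHz.
k=4: 176 kHz, 190.4 kHz.
Within [57.2 kHz, 137.4 kHz]: 84.4 kHz, 98.8 kHz, 130.2 kHz.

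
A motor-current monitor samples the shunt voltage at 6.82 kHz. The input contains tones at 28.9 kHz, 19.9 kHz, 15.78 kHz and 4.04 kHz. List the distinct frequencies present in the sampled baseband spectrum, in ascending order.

fs/2 = 3.41 kHz.
28.9 kHz mod fs = 1.62 kHz.
1.62 kHz ≤ fs/2 = 3.41 kHz, appears at 1.62 kHz.
19.9 kHz mod fs = 6.26 kHz.
6.26 kHz > fs/2 = 3.41 kHz, folds to fs − 6.26 kHz = 0.56 kHz.
15.78 kHz mod fs = 2.14 kHz.
2.14 kHz ≤ fs/2 = 3.41 kHz, appears at 2.14 kHz.
4.04 kHz > fs/2 = 3.41 kHz, folds to fs − 4.04 kHz = 2.78 kHz.
Distinct values: {0.56 kHz, 1.62 kHz, 2.14 kHz, 2.78 kHz}.

0.56 kHz, 1.62 kHz, 2.14 kHz, 2.78 kHz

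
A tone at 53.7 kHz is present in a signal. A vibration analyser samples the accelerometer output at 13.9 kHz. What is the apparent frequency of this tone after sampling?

1.9 kHz

53.7 kHz mod fs = 12 kHz.
12 kHz > fs/2 = 6.95 kHz, folds to fs − 12 kHz = 1.9 kHz.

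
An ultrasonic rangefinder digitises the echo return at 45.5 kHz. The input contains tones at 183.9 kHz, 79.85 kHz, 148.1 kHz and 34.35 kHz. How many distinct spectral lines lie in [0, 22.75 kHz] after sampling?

3

fs/2 = 22.75 kHz.
183.9 kHz mod fs = 1.9 kHz.
1.9 kHz ≤ fs/2 = 22.75 kHz, appears at 1.9 kHz.
79.85 kHz mod fs = 34.35 kHz.
34.35 kHz > fs/2 = 22.75 kHz, folds to fs − 34.35 kHz = 11.15 kHz.
148.1 kHz mod fs = 11.6 kHz.
11.6 kHz ≤ fs/2 = 22.75 kHz, appears at 11.6 kHz.
34.35 kHz > fs/2 = 22.75 kHz, folds to fs − 34.35 kHz = 11.15 kHz.
Distinct values: {1.9 kHz, 11.15 kHz, 11.6 kHz} → 3.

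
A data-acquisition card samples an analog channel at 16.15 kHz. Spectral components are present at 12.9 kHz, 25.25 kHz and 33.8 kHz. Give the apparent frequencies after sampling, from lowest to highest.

1.5 kHz, 3.25 kHz, 7.05 kHz

fs/2 = 8.075 kHz.
12.9 kHz > fs/2 = 8.075 kHz, folds to fs − 12.9 kHz = 3.25 kHz.
25.25 kHz mod fs = 9.1 kHz.
9.1 kHz > fs/2 = 8.075 kHz, folds to fs − 9.1 kHz = 7.05 kHz.
33.8 kHz mod fs = 1.5 kHz.
1.5 kHz ≤ fs/2 = 8.075 kHz, appears at 1.5 kHz.
Distinct values: {1.5 kHz, 3.25 kHz, 7.05 kHz}.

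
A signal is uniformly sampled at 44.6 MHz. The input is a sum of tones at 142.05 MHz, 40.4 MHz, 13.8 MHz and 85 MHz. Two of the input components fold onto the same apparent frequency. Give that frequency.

4.2 MHz

fs/2 = 22.3 MHz.
142.05 MHz mod fs = 8.25 MHz.
8.25 MHz ≤ fs/2 = 22.3 MHz, appears at 8.25 MHz.
40.4 MHz > fs/2 = 22.3 MHz, folds to fs − 40.4 MHz = 4.2 MHz.
13.8 MHz ≤ fs/2 = 22.3 MHz, passes unchanged.
85 MHz mod fs = 40.4 MHz.
40.4 MHz > fs/2 = 22.3 MHz, folds to fs − 40.4 MHz = 4.2 MHz.
40.4 MHz and 85 MHz both map to 4.2 MHz.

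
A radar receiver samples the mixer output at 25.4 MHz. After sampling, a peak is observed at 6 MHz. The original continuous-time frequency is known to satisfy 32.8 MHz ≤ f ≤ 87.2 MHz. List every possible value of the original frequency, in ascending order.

44.8 MHz, 56.8 MHz, 70.2 MHz, 82.2 MHz

Frequencies that alias to 6 MHz are k·fs ± 6 MHz for integer k ≥ 0.
k=0: 6 MHz.
k=1: 19.4 MHz, 31.4 MHz.
k=2: 44.8 MHz, 56.8 MHz.
k=3: 70.2 MHz, 82.2 MHz.
k=4: 95.6 MHz, 107.6 MHz.
Within [32.8 MHz, 87.2 MHz]: 44.8 MHz, 56.8 MHz, 70.2 MHz, 82.2 MHz.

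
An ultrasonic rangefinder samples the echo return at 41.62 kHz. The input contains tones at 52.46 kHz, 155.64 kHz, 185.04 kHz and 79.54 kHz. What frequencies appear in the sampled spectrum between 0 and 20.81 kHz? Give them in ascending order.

3.7 kHz, 10.84 kHz, 18.56 kHz

fs/2 = 20.81 kHz.
52.46 kHz mod fs = 10.84 kHz.
10.84 kHz ≤ fs/2 = 20.81 kHz, appears at 10.84 kHz.
155.64 kHz mod fs = 30.78 kHz.
30.78 kHz > fs/2 = 20.81 kHz, folds to fs − 30.78 kHz = 10.84 kHz.
185.04 kHz mod fs = 18.56 kHz.
18.56 kHz ≤ fs/2 = 20.81 kHz, appears at 18.56 kHz.
79.54 kHz mod fs = 37.92 kHz.
37.92 kHz > fs/2 = 20.81 kHz, folds to fs − 37.92 kHz = 3.7 kHz.
Distinct values: {3.7 kHz, 10.84 kHz, 18.56 kHz}.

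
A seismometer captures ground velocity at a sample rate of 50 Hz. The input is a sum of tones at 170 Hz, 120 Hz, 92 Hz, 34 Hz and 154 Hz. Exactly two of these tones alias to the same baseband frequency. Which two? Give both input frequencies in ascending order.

fs/2 = 25 Hz.
170 Hz mod fs = 20 Hz.
20 Hz ≤ fs/2 = 25 Hz, appears at 20 Hz.
120 Hz mod fs = 20 Hz.
20 Hz ≤ fs/2 = 25 Hz, appears at 20 Hz.
92 Hz mod fs = 42 Hz.
42 Hz > fs/2 = 25 Hz, folds to fs − 42 Hz = 8 Hz.
34 Hz > fs/2 = 25 Hz, folds to fs − 34 Hz = 16 Hz.
154 Hz mod fs = 4 Hz.
4 Hz ≤ fs/2 = 25 Hz, appears at 4 Hz.
120 Hz and 170 Hz both map to 20 Hz.

120 Hz, 170 Hz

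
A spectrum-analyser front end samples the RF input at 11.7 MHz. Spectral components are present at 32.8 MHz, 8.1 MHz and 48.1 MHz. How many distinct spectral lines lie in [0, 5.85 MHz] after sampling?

3

fs/2 = 5.85 MHz.
32.8 MHz mod fs = 9.4 MHz.
9.4 MHz > fs/2 = 5.85 MHz, folds to fs − 9.4 MHz = 2.3 MHz.
8.1 MHz > fs/2 = 5.85 MHz, folds to fs − 8.1 MHz = 3.6 MHz.
48.1 MHz mod fs = 1.3 MHz.
1.3 MHz ≤ fs/2 = 5.85 MHz, appears at 1.3 MHz.
Distinct values: {1.3 MHz, 2.3 MHz, 3.6 MHz} → 3.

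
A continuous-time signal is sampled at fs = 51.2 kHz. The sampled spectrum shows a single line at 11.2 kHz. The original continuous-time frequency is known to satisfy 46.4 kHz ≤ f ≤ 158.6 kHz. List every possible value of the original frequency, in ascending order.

Frequencies that alias to 11.2 kHz are k·fs ± 11.2 kHz for integer k ≥ 0.
k=0: 11.2 kHz.
k=1: 40 kHz, 62.4 kHz.
k=2: 91.2 kHz, 113.6 kHz.
k=3: 142.4 kHz, 164.8 kHz.
k=4: 193.6 kHz, 216 kHz.
Within [46.4 kHz, 158.6 kHz]: 62.4 kHz, 91.2 kHz, 113.6 kHz, 142.4 kHz.

62.4 kHz, 91.2 kHz, 113.6 kHz, 142.4 kHz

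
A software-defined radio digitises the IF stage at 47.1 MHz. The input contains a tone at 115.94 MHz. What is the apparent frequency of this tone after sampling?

115.94 MHz mod fs = 21.74 MHz.
21.74 MHz ≤ fs/2 = 23.55 MHz, appears at 21.74 MHz.

21.74 MHz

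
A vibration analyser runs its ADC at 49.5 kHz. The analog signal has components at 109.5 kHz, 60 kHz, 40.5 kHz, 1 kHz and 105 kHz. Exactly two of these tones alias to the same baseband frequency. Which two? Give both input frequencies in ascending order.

fs/2 = 24.75 kHz.
109.5 kHz mod fs = 10.5 kHz.
10.5 kHz ≤ fs/2 = 24.75 kHz, appears at 10.5 kHz.
60 kHz mod fs = 10.5 kHz.
10.5 kHz ≤ fs/2 = 24.75 kHz, appears at 10.5 kHz.
40.5 kHz > fs/2 = 24.75 kHz, folds to fs − 40.5 kHz = 9 kHz.
1 kHz ≤ fs/2 = 24.75 kHz, passes unchanged.
105 kHz mod fs = 6 kHz.
6 kHz ≤ fs/2 = 24.75 kHz, appears at 6 kHz.
60 kHz and 109.5 kHz both map to 10.5 kHz.

60 kHz, 109.5 kHz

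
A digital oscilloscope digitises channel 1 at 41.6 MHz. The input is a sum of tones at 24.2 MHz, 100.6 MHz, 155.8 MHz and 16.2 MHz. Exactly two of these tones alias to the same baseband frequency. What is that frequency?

fs/2 = 20.8 MHz.
24.2 MHz > fs/2 = 20.8 MHz, folds to fs − 24.2 MHz = 17.4 MHz.
100.6 MHz mod fs = 17.4 MHz.
17.4 MHz ≤ fs/2 = 20.8 MHz, appears at 17.4 MHz.
155.8 MHz mod fs = 31 MHz.
31 MHz > fs/2 = 20.8 MHz, folds to fs − 31 MHz = 10.6 MHz.
16.2 MHz ≤ fs/2 = 20.8 MHz, passes unchanged.
24.2 MHz and 100.6 MHz both map to 17.4 MHz.

17.4 MHz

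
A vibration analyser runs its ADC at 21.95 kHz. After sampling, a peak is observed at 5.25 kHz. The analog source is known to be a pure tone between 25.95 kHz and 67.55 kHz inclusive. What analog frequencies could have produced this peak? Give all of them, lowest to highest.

27.2 kHz, 38.65 kHz, 49.15 kHz, 60.6 kHz

Frequencies that alias to 5.25 kHz are k·fs ± 5.25 kHz for integer k ≥ 0.
k=0: 5.25 kHz.
k=1: 16.7 kHz, 27.2 kHz.
k=2: 38.65 kHz, 49.15 kHz.
k=3: 60.6 kHz, 71.1 kHz.
k=4: 82.55 kHz, 93.05 kHz.
Within [25.95 kHz, 67.55 kHz]: 27.2 kHz, 38.65 kHz, 49.15 kHz, 60.6 kHz.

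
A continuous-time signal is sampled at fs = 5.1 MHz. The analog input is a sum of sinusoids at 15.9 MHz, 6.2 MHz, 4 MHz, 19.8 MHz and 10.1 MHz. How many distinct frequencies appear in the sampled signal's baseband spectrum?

fs/2 = 2.55 MHz.
15.9 MHz mod fs = 0.6 MHz.
0.6 MHz ≤ fs/2 = 2.55 MHz, appears at 0.6 MHz.
6.2 MHz mod fs = 1.1 MHz.
1.1 MHz ≤ fs/2 = 2.55 MHz, appears at 1.1 MHz.
4 MHz > fs/2 = 2.55 MHz, folds to fs − 4 MHz = 1.1 MHz.
19.8 MHz mod fs = 4.5 MHz.
4.5 MHz > fs/2 = 2.55 MHz, folds to fs − 4.5 MHz = 0.6 MHz.
10.1 MHz mod fs = 5 MHz.
5 MHz > fs/2 = 2.55 MHz, folds to fs − 5 MHz = 0.1 MHz.
Distinct values: {0.1 MHz, 0.6 MHz, 1.1 MHz} → 3.

3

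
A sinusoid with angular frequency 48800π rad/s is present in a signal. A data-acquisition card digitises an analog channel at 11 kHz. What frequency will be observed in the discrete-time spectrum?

ω = 48800π rad/s → f = ω/(2π) = 24400 Hz = 24.4 kHz.
24.4 kHz mod fs = 2.4 kHz.
2.4 kHz ≤ fs/2 = 5.5 kHz, appears at 2.4 kHz.

2.4 kHz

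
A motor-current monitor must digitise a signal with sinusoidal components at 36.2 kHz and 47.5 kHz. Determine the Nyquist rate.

Highest-frequency component: 47.5 kHz.
Nyquist rate = 2 × 47.5 kHz = 95 kHz.

95 kHz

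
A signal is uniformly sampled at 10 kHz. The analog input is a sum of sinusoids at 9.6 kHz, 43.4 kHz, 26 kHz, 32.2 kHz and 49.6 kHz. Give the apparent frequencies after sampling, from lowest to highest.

0.4 kHz, 2.2 kHz, 3.4 kHz, 4 kHz

fs/2 = 5 kHz.
9.6 kHz > fs/2 = 5 kHz, folds to fs − 9.6 kHz = 0.4 kHz.
43.4 kHz mod fs = 3.4 kHz.
3.4 kHz ≤ fs/2 = 5 kHz, appears at 3.4 kHz.
26 kHz mod fs = 6 kHz.
6 kHz > fs/2 = 5 kHz, folds to fs − 6 kHz = 4 kHz.
32.2 kHz mod fs = 2.2 kHz.
2.2 kHz ≤ fs/2 = 5 kHz, appears at 2.2 kHz.
49.6 kHz mod fs = 9.6 kHz.
9.6 kHz > fs/2 = 5 kHz, folds to fs − 9.6 kHz = 0.4 kHz.
Distinct values: {0.4 kHz, 2.2 kHz, 3.4 kHz, 4 kHz}.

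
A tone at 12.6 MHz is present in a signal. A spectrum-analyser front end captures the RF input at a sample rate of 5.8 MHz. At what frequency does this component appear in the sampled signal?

1 MHz

12.6 MHz mod fs = 1 MHz.
1 MHz ≤ fs/2 = 2.9 MHz, appears at 1 MHz.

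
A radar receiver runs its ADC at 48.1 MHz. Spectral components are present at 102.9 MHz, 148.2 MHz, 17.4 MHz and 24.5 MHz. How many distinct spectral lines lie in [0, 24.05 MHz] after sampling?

fs/2 = 24.05 MHz.
102.9 MHz mod fs = 6.7 MHz.
6.7 MHz ≤ fs/2 = 24.05 MHz, appears at 6.7 MHz.
148.2 MHz mod fs = 3.9 MHz.
3.9 MHz ≤ fs/2 = 24.05 MHz, appears at 3.9 MHz.
17.4 MHz ≤ fs/2 = 24.05 MHz, passes unchanged.
24.5 MHz > fs/2 = 24.05 MHz, folds to fs − 24.5 MHz = 23.6 MHz.
Distinct values: {3.9 MHz, 6.7 MHz, 17.4 MHz, 23.6 MHz} → 4.

4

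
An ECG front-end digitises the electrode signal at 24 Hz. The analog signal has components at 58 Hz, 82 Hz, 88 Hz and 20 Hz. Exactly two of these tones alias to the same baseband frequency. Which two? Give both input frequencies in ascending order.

58 Hz, 82 Hz

fs/2 = 12 Hz.
58 Hz mod fs = 10 Hz.
10 Hz ≤ fs/2 = 12 Hz, appears at 10 Hz.
82 Hz mod fs = 10 Hz.
10 Hz ≤ fs/2 = 12 Hz, appears at 10 Hz.
88 Hz mod fs = 16 Hz.
16 Hz > fs/2 = 12 Hz, folds to fs − 16 Hz = 8 Hz.
20 Hz > fs/2 = 12 Hz, folds to fs − 20 Hz = 4 Hz.
58 Hz and 82 Hz both map to 10 Hz.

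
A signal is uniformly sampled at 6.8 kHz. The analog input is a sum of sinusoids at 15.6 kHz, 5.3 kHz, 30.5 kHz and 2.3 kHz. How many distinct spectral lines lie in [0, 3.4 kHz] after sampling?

fs/2 = 3.4 kHz.
15.6 kHz mod fs = 2 kHz.
2 kHz ≤ fs/2 = 3.4 kHz, appears at 2 kHz.
5.3 kHz > fs/2 = 3.4 kHz, folds to fs − 5.3 kHz = 1.5 kHz.
30.5 kHz mod fs = 3.3 kHz.
3.3 kHz ≤ fs/2 = 3.4 kHz, appears at 3.3 kHz.
2.3 kHz ≤ fs/2 = 3.4 kHz, passes unchanged.
Distinct values: {1.5 kHz, 2 kHz, 2.3 kHz, 3.3 kHz} → 4.

4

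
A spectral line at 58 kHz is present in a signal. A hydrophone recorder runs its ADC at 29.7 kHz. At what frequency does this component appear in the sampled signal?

1.4 kHz

58 kHz mod fs = 28.3 kHz.
28.3 kHz > fs/2 = 14.85 kHz, folds to fs − 28.3 kHz = 1.4 kHz.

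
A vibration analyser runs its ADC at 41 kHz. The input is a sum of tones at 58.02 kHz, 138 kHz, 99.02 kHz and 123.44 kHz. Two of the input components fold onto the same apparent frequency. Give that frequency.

fs/2 = 20.5 kHz.
58.02 kHz mod fs = 17.02 kHz.
17.02 kHz ≤ fs/2 = 20.5 kHz, appears at 17.02 kHz.
138 kHz mod fs = 15 kHz.
15 kHz ≤ fs/2 = 20.5 kHz, appears at 15 kHz.
99.02 kHz mod fs = 17.02 kHz.
17.02 kHz ≤ fs/2 = 20.5 kHz, appears at 17.02 kHz.
123.44 kHz mod fs = 0.44 kHz.
0.44 kHz ≤ fs/2 = 20.5 kHz, appears at 0.44 kHz.
58.02 kHz and 99.02 kHz both map to 17.02 kHz.

17.02 kHz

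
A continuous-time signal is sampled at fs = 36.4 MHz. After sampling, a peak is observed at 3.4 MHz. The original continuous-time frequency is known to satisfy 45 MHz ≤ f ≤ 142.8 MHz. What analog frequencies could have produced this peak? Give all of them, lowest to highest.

Frequencies that alias to 3.4 MHz are k·fs ± 3.4 MHz for integer k ≥ 0.
k=0: 3.4 MHz.
k=1: 33 MHz, 39.8 MHz.
k=2: 69.4 MHz, 76.2 MHz.
k=3: 105.8 MHz, 112.6 MHz.
k=4: 142.2 MHz, 149 MHz.
k=5: 178.6 MHz, 185.4 MHz.
Within [45 MHz, 142.8 MHz]: 69.4 MHz, 76.2 MHz, 105.8 MHz, 112.6 MHz, 142.2 MHz.

69.4 MHz, 76.2 MHz, 105.8 MHz, 112.6 MHz, 142.2 MHz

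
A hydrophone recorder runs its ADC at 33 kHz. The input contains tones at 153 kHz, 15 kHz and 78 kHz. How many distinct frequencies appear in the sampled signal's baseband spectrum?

fs/2 = 16.5 kHz.
153 kHz mod fs = 21 kHz.
21 kHz > fs/2 = 16.5 kHz, folds to fs − 21 kHz = 12 kHz.
15 kHz ≤ fs/2 = 16.5 kHz, passes unchanged.
78 kHz mod fs = 12 kHz.
12 kHz ≤ fs/2 = 16.5 kHz, appears at 12 kHz.
Distinct values: {12 kHz, 15 kHz} → 2.

2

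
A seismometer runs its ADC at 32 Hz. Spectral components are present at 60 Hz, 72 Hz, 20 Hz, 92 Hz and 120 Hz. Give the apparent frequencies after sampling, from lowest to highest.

4 Hz, 8 Hz, 12 Hz

fs/2 = 16 Hz.
60 Hz mod fs = 28 Hz.
28 Hz > fs/2 = 16 Hz, folds to fs − 28 Hz = 4 Hz.
72 Hz mod fs = 8 Hz.
8 Hz ≤ fs/2 = 16 Hz, appears at 8 Hz.
20 Hz > fs/2 = 16 Hz, folds to fs − 20 Hz = 12 Hz.
92 Hz mod fs = 28 Hz.
28 Hz > fs/2 = 16 Hz, folds to fs − 28 Hz = 4 Hz.
120 Hz mod fs = 24 Hz.
24 Hz > fs/2 = 16 Hz, folds to fs − 24 Hz = 8 Hz.
Distinct values: {4 Hz, 8 Hz, 12 Hz}.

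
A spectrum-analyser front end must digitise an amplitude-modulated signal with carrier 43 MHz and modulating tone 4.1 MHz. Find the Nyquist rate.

94.2 MHz

AM sidebands sit at fc ± fm = 38.9 MHz and 47.1 MHz.
Highest-frequency component: 47.1 MHz.
Nyquist rate = 2 × 47.1 MHz = 94.2 MHz.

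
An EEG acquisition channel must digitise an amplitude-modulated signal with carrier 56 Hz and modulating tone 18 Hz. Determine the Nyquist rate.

AM sidebands sit at fc ± fm = 38 Hz and 74 Hz.
Highest-frequency component: 74 Hz.
Nyquist rate = 2 × 74 Hz = 148 Hz.

148 Hz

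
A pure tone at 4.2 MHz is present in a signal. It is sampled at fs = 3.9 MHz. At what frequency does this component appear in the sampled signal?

0.3 MHz

4.2 MHz mod fs = 0.3 MHz.
0.3 MHz ≤ fs/2 = 1.95 MHz, appears at 0.3 MHz.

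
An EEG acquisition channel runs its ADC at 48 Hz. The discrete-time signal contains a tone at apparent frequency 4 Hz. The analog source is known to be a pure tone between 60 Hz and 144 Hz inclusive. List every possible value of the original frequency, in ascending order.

Frequencies that alias to 4 Hz are k·fs ± 4 Hz for integer k ≥ 0.
k=0: 4 Hz.
k=1: 44 Hz, 52 Hz.
k=2: 92 Hz, 100 Hz.
k=3: 140 Hz, 148 Hz.
k=4: 188 Hz, 196 Hz.
Within [60 Hz, 144 Hz]: 92 Hz, 100 Hz, 140 Hz.

92 Hz, 100 Hz, 140 Hz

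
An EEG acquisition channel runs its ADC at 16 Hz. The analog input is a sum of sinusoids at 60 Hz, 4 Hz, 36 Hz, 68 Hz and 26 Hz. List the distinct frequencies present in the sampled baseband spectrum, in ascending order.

4 Hz, 6 Hz

fs/2 = 8 Hz.
60 Hz mod fs = 12 Hz.
12 Hz > fs/2 = 8 Hz, folds to fs − 12 Hz = 4 Hz.
4 Hz ≤ fs/2 = 8 Hz, passes unchanged.
36 Hz mod fs = 4 Hz.
4 Hz ≤ fs/2 = 8 Hz, appears at 4 Hz.
68 Hz mod fs = 4 Hz.
4 Hz ≤ fs/2 = 8 Hz, appears at 4 Hz.
26 Hz mod fs = 10 Hz.
10 Hz > fs/2 = 8 Hz, folds to fs − 10 Hz = 6 Hz.
Distinct values: {4 Hz, 6 Hz}.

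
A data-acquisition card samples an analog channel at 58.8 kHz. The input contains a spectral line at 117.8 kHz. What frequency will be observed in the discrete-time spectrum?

117.8 kHz mod fs = 0.2 kHz.
0.2 kHz ≤ fs/2 = 29.4 kHz, appears at 0.2 kHz.

0.2 kHz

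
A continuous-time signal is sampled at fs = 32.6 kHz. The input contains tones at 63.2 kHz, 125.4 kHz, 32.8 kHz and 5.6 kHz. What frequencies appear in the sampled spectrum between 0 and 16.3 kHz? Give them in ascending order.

0.2 kHz, 2 kHz, 5 kHz, 5.6 kHz

fs/2 = 16.3 kHz.
63.2 kHz mod fs = 30.6 kHz.
30.6 kHz > fs/2 = 16.3 kHz, folds to fs − 30.6 kHz = 2 kHz.
125.4 kHz mod fs = 27.6 kHz.
27.6 kHz > fs/2 = 16.3 kHz, folds to fs − 27.6 kHz = 5 kHz.
32.8 kHz mod fs = 0.2 kHz.
0.2 kHz ≤ fs/2 = 16.3 kHz, appears at 0.2 kHz.
5.6 kHz ≤ fs/2 = 16.3 kHz, passes unchanged.
Distinct values: {0.2 kHz, 2 kHz, 5 kHz, 5.6 kHz}.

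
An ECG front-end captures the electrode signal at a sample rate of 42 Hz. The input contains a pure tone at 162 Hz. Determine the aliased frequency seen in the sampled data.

162 Hz mod fs = 36 Hz.
36 Hz > fs/2 = 21 Hz, folds to fs − 36 Hz = 6 Hz.

6 Hz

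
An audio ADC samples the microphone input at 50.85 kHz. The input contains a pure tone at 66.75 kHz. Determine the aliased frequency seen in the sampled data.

15.9 kHz

66.75 kHz mod fs = 15.9 kHz.
15.9 kHz ≤ fs/2 = 25.425 kHz, appears at 15.9 kHz.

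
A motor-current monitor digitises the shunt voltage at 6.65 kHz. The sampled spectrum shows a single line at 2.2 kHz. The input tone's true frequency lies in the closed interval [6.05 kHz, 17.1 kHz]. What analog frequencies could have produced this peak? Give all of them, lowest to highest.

8.85 kHz, 11.1 kHz, 15.5 kHz

Frequencies that alias to 2.2 kHz are k·fs ± 2.2 kHz for integer k ≥ 0.
k=0: 2.2 kHz.
k=1: 4.45 kHz, 8.85 kHz.
k=2: 11.1 kHz, 15.5 kHz.
k=3: 17.75 kHz, 22.15 kHz.
Within [6.05 kHz, 17.1 kHz]: 8.85 kHz, 11.1 kHz, 15.5 kHz.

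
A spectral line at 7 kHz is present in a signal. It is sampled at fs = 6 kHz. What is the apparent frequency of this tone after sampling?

7 kHz mod fs = 1 kHz.
1 kHz ≤ fs/2 = 3 kHz, appears at 1 kHz.

1 kHz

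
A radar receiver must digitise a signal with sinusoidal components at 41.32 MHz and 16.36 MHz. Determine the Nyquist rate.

Highest-frequency component: 41.32 MHz.
Nyquist rate = 2 × 41.32 MHz = 82.64 MHz.

82.64 MHz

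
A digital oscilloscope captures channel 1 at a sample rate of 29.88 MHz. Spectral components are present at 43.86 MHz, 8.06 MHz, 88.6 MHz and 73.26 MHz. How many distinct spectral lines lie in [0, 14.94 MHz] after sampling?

fs/2 = 14.94 MHz.
43.86 MHz mod fs = 13.98 MHz.
13.98 MHz ≤ fs/2 = 14.94 MHz, appears at 13.98 MHz.
8.06 MHz ≤ fs/2 = 14.94 MHz, passes unchanged.
88.6 MHz mod fs = 28.84 MHz.
28.84 MHz > fs/2 = 14.94 MHz, folds to fs − 28.84 MHz = 1.04 MHz.
73.26 MHz mod fs = 13.5 MHz.
13.5 MHz ≤ fs/2 = 14.94 MHz, appears at 13.5 MHz.
Distinct values: {1.04 MHz, 8.06 MHz, 13.5 MHz, 13.98 MHz} → 4.

4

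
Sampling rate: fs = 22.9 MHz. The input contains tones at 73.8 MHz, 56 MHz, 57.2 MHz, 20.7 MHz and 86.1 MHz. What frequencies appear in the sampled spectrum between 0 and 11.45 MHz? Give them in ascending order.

2.2 MHz, 5.1 MHz, 5.5 MHz, 10.2 MHz, 11.4 MHz

fs/2 = 11.45 MHz.
73.8 MHz mod fs = 5.1 MHz.
5.1 MHz ≤ fs/2 = 11.45 MHz, appears at 5.1 MHz.
56 MHz mod fs = 10.2 MHz.
10.2 MHz ≤ fs/2 = 11.45 MHz, appears at 10.2 MHz.
57.2 MHz mod fs = 11.4 MHz.
11.4 MHz ≤ fs/2 = 11.45 MHz, appears at 11.4 MHz.
20.7 MHz > fs/2 = 11.45 MHz, folds to fs − 20.7 MHz = 2.2 MHz.
86.1 MHz mod fs = 17.4 MHz.
17.4 MHz > fs/2 = 11.45 MHz, folds to fs − 17.4 MHz = 5.5 MHz.
Distinct values: {2.2 MHz, 5.1 MHz, 5.5 MHz, 10.2 MHz, 11.4 MHz}.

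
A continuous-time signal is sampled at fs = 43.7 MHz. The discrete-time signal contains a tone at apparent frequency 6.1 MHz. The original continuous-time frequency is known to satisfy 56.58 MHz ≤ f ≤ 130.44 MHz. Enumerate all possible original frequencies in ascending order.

81.3 MHz, 93.5 MHz, 125 MHz

Frequencies that alias to 6.1 MHz are k·fs ± 6.1 MHz for integer k ≥ 0.
k=0: 6.1 MHz.
k=1: 37.6 MHz, 49.8 MHz.
k=2: 81.3 MHz, 93.5 MHz.
k=3: 125 MHz, 137.2 MHz.
k=4: 168.7 MHz, 180.9 MHz.
Within [56.58 MHz, 130.44 MHz]: 81.3 MHz, 93.5 MHz, 125 MHz.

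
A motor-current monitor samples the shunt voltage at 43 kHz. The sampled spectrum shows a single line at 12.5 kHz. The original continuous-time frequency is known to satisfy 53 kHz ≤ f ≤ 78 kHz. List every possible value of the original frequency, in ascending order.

Frequencies that alias to 12.5 kHz are k·fs ± 12.5 kHz for integer k ≥ 0.
k=0: 12.5 kHz.
k=1: 30.5 kHz, 55.5 kHz.
k=2: 73.5 kHz, 98.5 kHz.
k=3: 116.5 kHz, 141.5 kHz.
Within [53 kHz, 78 kHz]: 55.5 kHz, 73.5 kHz.

55.5 kHz, 73.5 kHz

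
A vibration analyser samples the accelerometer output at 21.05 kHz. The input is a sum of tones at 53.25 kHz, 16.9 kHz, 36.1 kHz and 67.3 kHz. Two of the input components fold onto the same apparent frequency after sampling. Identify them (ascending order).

fs/2 = 10.525 kHz.
53.25 kHz mod fs = 11.15 kHz.
11.15 kHz > fs/2 = 10.525 kHz, folds to fs − 11.15 kHz = 9.9 kHz.
16.9 kHz > fs/2 = 10.525 kHz, folds to fs − 16.9 kHz = 4.15 kHz.
36.1 kHz mod fs = 15.05 kHz.
15.05 kHz > fs/2 = 10.525 kHz, folds to fs − 15.05 kHz = 6 kHz.
67.3 kHz mod fs = 4.15 kHz.
4.15 kHz ≤ fs/2 = 10.525 kHz, appears at 4.15 kHz.
16.9 kHz and 67.3 kHz both map to 4.15 kHz.

16.9 kHz, 67.3 kHz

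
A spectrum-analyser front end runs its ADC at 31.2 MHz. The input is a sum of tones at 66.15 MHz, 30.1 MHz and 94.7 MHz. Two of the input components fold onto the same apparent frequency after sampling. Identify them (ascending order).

fs/2 = 15.6 MHz.
66.15 MHz mod fs = 3.75 MHz.
3.75 MHz ≤ fs/2 = 15.6 MHz, appears at 3.75 MHz.
30.1 MHz > fs/2 = 15.6 MHz, folds to fs − 30.1 MHz = 1.1 MHz.
94.7 MHz mod fs = 1.1 MHz.
1.1 MHz ≤ fs/2 = 15.6 MHz, appears at 1.1 MHz.
30.1 MHz and 94.7 MHz both map to 1.1 MHz.

30.1 MHz, 94.7 MHz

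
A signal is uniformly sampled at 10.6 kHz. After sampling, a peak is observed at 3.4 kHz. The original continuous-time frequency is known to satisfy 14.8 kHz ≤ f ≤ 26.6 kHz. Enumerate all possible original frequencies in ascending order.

17.8 kHz, 24.6 kHz

Frequencies that alias to 3.4 kHz are k·fs ± 3.4 kHz for integer k ≥ 0.
k=0: 3.4 kHz.
k=1: 7.2 kHz, 14 kHz.
k=2: 17.8 kHz, 24.6 kHz.
k=3: 28.4 kHz, 35.2 kHz.
Within [14.8 kHz, 26.6 kHz]: 17.8 kHz, 24.6 kHz.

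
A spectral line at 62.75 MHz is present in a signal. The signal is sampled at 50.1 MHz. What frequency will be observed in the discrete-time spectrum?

62.75 MHz mod fs = 12.65 MHz.
12.65 MHz ≤ fs/2 = 25.05 MHz, appears at 12.65 MHz.

12.65 MHz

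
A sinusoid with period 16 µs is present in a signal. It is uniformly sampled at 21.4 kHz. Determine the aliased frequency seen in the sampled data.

T = 16 µs → f = 1/T = 62.5 kHz.
62.5 kHz mod fs = 19.7 kHz.
19.7 kHz > fs/2 = 10.7 kHz, folds to fs − 19.7 kHz = 1.7 kHz.

1.7 kHz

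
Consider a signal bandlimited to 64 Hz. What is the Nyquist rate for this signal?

128 Hz

Nyquist rate = 2 × 64 Hz = 128 Hz.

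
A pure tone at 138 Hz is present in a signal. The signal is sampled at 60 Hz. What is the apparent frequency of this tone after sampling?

18 Hz

138 Hz mod fs = 18 Hz.
18 Hz ≤ fs/2 = 30 Hz, appears at 18 Hz.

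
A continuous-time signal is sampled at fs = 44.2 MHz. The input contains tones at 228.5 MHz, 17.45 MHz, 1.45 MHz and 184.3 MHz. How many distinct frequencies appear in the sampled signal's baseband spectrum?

fs/2 = 22.1 MHz.
228.5 MHz mod fs = 7.5 MHz.
7.5 MHz ≤ fs/2 = 22.1 MHz, appears at 7.5 MHz.
17.45 MHz ≤ fs/2 = 22.1 MHz, passes unchanged.
1.45 MHz ≤ fs/2 = 22.1 MHz, passes unchanged.
184.3 MHz mod fs = 7.5 MHz.
7.5 MHz ≤ fs/2 = 22.1 MHz, appears at 7.5 MHz.
Distinct values: {1.45 MHz, 7.5 MHz, 17.45 MHz} → 3.

3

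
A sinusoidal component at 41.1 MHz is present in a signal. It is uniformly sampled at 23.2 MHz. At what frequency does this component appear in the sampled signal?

5.3 MHz

41.1 MHz mod fs = 17.9 MHz.
17.9 MHz > fs/2 = 11.6 MHz, folds to fs − 17.9 MHz = 5.3 MHz.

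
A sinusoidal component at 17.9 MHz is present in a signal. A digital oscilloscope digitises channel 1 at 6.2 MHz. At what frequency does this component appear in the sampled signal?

17.9 MHz mod fs = 5.5 MHz.
5.5 MHz > fs/2 = 3.1 MHz, folds to fs − 5.5 MHz = 0.7 MHz.

0.7 MHz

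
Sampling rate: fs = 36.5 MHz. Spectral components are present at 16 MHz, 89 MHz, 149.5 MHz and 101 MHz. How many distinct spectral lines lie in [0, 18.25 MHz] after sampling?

3

fs/2 = 18.25 MHz.
16 MHz ≤ fs/2 = 18.25 MHz, passes unchanged.
89 MHz mod fs = 16 MHz.
16 MHz ≤ fs/2 = 18.25 MHz, appears at 16 MHz.
149.5 MHz mod fs = 3.5 MHz.
3.5 MHz ≤ fs/2 = 18.25 MHz, appears at 3.5 MHz.
101 MHz mod fs = 28 MHz.
28 MHz > fs/2 = 18.25 MHz, folds to fs − 28 MHz = 8.5 MHz.
Distinct values: {3.5 MHz, 8.5 MHz, 16 MHz} → 3.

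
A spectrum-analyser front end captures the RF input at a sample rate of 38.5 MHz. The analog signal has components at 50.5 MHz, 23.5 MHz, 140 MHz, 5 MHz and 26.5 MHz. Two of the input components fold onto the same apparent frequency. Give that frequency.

fs/2 = 19.25 MHz.
50.5 MHz mod fs = 12 MHz.
12 MHz ≤ fs/2 = 19.25 MHz, appears at 12 MHz.
23.5 MHz > fs/2 = 19.25 MHz, folds to fs − 23.5 MHz = 15 MHz.
140 MHz mod fs = 24.5 MHz.
24.5 MHz > fs/2 = 19.25 MHz, folds to fs − 24.5 MHz = 14 MHz.
5 MHz ≤ fs/2 = 19.25 MHz, passes unchanged.
26.5 MHz > fs/2 = 19.25 MHz, folds to fs − 26.5 MHz = 12 MHz.
26.5 MHz and 50.5 MHz both map to 12 MHz.

12 MHz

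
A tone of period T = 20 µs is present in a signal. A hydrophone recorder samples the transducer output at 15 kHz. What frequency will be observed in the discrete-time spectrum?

5 kHz

T = 20 µs → f = 1/T = 50 kHz.
50 kHz mod fs = 5 kHz.
5 kHz ≤ fs/2 = 7.5 kHz, appears at 5 kHz.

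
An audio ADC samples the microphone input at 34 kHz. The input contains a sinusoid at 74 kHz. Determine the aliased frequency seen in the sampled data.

74 kHz mod fs = 6 kHz.
6 kHz ≤ fs/2 = 17 kHz, appears at 6 kHz.

6 kHz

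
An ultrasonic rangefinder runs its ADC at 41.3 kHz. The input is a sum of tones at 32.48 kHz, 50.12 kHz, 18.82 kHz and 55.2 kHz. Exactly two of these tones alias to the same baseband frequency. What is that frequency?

fs/2 = 20.65 kHz.
32.48 kHz > fs/2 = 20.65 kHz, folds to fs − 32.48 kHz = 8.82 kHz.
50.12 kHz mod fs = 8.82 kHz.
8.82 kHz ≤ fs/2 = 20.65 kHz, appears at 8.82 kHz.
18.82 kHz ≤ fs/2 = 20.65 kHz, passes unchanged.
55.2 kHz mod fs = 13.9 kHz.
13.9 kHz ≤ fs/2 = 20.65 kHz, appears at 13.9 kHz.
32.48 kHz and 50.12 kHz both map to 8.82 kHz.

8.82 kHz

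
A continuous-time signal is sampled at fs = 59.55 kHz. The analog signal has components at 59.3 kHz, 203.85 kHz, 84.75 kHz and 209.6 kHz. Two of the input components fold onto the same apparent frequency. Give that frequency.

fs/2 = 29.775 kHz.
59.3 kHz > fs/2 = 29.775 kHz, folds to fs − 59.3 kHz = 0.25 kHz.
203.85 kHz mod fs = 25.2 kHz.
25.2 kHz ≤ fs/2 = 29.775 kHz, appears at 25.2 kHz.
84.75 kHz mod fs = 25.2 kHz.
25.2 kHz ≤ fs/2 = 29.775 kHz, appears at 25.2 kHz.
209.6 kHz mod fs = 30.95 kHz.
30.95 kHz > fs/2 = 29.775 kHz, folds to fs − 30.95 kHz = 28.6 kHz.
84.75 kHz and 203.85 kHz both map to 25.2 kHz.

25.2 kHz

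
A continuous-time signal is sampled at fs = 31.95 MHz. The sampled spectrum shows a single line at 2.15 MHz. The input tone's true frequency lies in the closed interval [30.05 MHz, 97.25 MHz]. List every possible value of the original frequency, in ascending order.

Frequencies that alias to 2.15 MHz are k·fs ± 2.15 MHz for integer k ≥ 0.
k=0: 2.15 MHz.
k=1: 29.8 MHz, 34.1 MHz.
k=2: 61.75 MHz, 66.05 MHz.
k=3: 93.7 MHz, 98 MHz.
k=4: 125.65 MHz, 129.95 MHz.
Within [30.05 MHz, 97.25 MHz]: 34.1 MHz, 61.75 MHz, 66.05 MHz, 93.7 MHz.

34.1 MHz, 61.75 MHz, 66.05 MHz, 93.7 MHz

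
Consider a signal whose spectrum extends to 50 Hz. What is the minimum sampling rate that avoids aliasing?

Nyquist rate = 2 × 50 Hz = 100 Hz.

100 Hz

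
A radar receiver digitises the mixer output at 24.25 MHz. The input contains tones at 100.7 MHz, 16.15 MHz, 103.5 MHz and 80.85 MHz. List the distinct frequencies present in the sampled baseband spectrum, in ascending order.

3.7 MHz, 6.5 MHz, 8.1 MHz

fs/2 = 12.125 MHz.
100.7 MHz mod fs = 3.7 MHz.
3.7 MHz ≤ fs/2 = 12.125 MHz, appears at 3.7 MHz.
16.15 MHz > fs/2 = 12.125 MHz, folds to fs − 16.15 MHz = 8.1 MHz.
103.5 MHz mod fs = 6.5 MHz.
6.5 MHz ≤ fs/2 = 12.125 MHz, appears at 6.5 MHz.
80.85 MHz mod fs = 8.1 MHz.
8.1 MHz ≤ fs/2 = 12.125 MHz, appears at 8.1 MHz.
Distinct values: {3.7 MHz, 6.5 MHz, 8.1 MHz}.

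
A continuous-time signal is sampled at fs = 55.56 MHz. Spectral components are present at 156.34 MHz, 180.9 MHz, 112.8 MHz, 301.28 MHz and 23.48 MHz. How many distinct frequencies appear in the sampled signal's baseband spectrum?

4

fs/2 = 27.78 MHz.
156.34 MHz mod fs = 45.22 MHz.
45.22 MHz > fs/2 = 27.78 MHz, folds to fs − 45.22 MHz = 10.34 MHz.
180.9 MHz mod fs = 14.22 MHz.
14.22 MHz ≤ fs/2 = 27.78 MHz, appears at 14.22 MHz.
112.8 MHz mod fs = 1.68 MHz.
1.68 MHz ≤ fs/2 = 27.78 MHz, appears at 1.68 MHz.
301.28 MHz mod fs = 23.48 MHz.
23.48 MHz ≤ fs/2 = 27.78 MHz, appears at 23.48 MHz.
23.48 MHz ≤ fs/2 = 27.78 MHz, passes unchanged.
Distinct values: {1.68 MHz, 10.34 MHz, 14.22 MHz, 23.48 MHz} → 4.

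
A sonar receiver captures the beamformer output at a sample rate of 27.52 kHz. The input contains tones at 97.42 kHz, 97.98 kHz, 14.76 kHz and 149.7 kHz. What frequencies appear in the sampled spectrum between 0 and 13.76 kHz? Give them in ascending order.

12.1 kHz, 12.66 kHz, 12.76 kHz

fs/2 = 13.76 kHz.
97.42 kHz mod fs = 14.86 kHz.
14.86 kHz > fs/2 = 13.76 kHz, folds to fs − 14.86 kHz = 12.66 kHz.
97.98 kHz mod fs = 15.42 kHz.
15.42 kHz > fs/2 = 13.76 kHz, folds to fs − 15.42 kHz = 12.1 kHz.
14.76 kHz > fs/2 = 13.76 kHz, folds to fs − 14.76 kHz = 12.76 kHz.
149.7 kHz mod fs = 12.1 kHz.
12.1 kHz ≤ fs/2 = 13.76 kHz, appears at 12.1 kHz.
Distinct values: {12.1 kHz, 12.66 kHz, 12.76 kHz}.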